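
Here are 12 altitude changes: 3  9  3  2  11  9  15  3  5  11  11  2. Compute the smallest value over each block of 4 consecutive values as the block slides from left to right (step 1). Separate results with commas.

Sliding a size-4 window across the 12 values:
(3, 9, 3, 2) → min 2
(9, 3, 2, 11) → min 2
(3, 2, 11, 9) → min 2
(2, 11, 9, 15) → min 2
(11, 9, 15, 3) → min 3
(9, 15, 3, 5) → min 3
(15, 3, 5, 11) → min 3
(3, 5, 11, 11) → min 3
(5, 11, 11, 2) → min 2

2, 2, 2, 2, 3, 3, 3, 3, 2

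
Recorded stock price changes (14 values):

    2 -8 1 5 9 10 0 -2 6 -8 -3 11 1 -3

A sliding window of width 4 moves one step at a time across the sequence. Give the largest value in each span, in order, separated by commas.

5, 9, 10, 10, 10, 10, 6, 6, 11, 11, 11

[2, -8, 1, 5] → max 5
[-8, 1, 5, 9] → max 9
[1, 5, 9, 10] → max 10
[5, 9, 10, 0] → max 10
[9, 10, 0, -2] → max 10
[10, 0, -2, 6] → max 10
[0, -2, 6, -8] → max 6
[-2, 6, -8, -3] → max 6
[6, -8, -3, 11] → max 11
[-8, -3, 11, 1] → max 11
[-3, 11, 1, -3] → max 11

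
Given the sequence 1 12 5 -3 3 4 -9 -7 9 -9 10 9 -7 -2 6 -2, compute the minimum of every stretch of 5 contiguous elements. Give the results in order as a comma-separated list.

-3, -3, -9, -9, -9, -9, -9, -9, -9, -9, -7, -7

(1, 12, 5, -3, 3) → min -3
(12, 5, -3, 3, 4) → min -3
(5, -3, 3, 4, -9) → min -9
(-3, 3, 4, -9, -7) → min -9
(3, 4, -9, -7, 9) → min -9
(4, -9, -7, 9, -9) → min -9
(-9, -7, 9, -9, 10) → min -9
(-7, 9, -9, 10, 9) → min -9
(9, -9, 10, 9, -7) → min -9
(-9, 10, 9, -7, -2) → min -9
(10, 9, -7, -2, 6) → min -7
(9, -7, -2, 6, -2) → min -7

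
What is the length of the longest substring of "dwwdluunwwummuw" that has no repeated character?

4

add d: [d] len 1
add w: [d, w] len 2
add w (repeat w, move left end past it): [w] len 1
add d: [w, d] len 2
add l: [w, d, l] len 3
add u: [w, d, l, u] len 4
add u (repeat u, move left end past it): [u] len 1
add n: [u, n] len 2
add w: [u, n, w] len 3
add w (repeat w, move left end past it): [w] len 1
add u: [w, u] len 2
add m: [w, u, m] len 3
add m (repeat m, move left end past it): [m] len 1
add u: [m, u] len 2
add w: [m, u, w] len 3
Longest all-distinct length: 4.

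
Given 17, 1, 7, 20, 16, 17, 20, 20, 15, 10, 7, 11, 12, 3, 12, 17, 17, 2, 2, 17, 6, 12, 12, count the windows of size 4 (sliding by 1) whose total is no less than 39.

[17, 1, 7, 20] → sum 45  ≥ 39 ✓
[1, 7, 20, 16] → sum 44  ≥ 39 ✓
[7, 20, 16, 17] → sum 60  ≥ 39 ✓
[20, 16, 17, 20] → sum 73  ≥ 39 ✓
[16, 17, 20, 20] → sum 73  ≥ 39 ✓
[17, 20, 20, 15] → sum 72  ≥ 39 ✓
[20, 20, 15, 10] → sum 65  ≥ 39 ✓
[20, 15, 10, 7] → sum 52  ≥ 39 ✓
[15, 10, 7, 11] → sum 43  ≥ 39 ✓
[10, 7, 11, 12] → sum 40  ≥ 39 ✓
[7, 11, 12, 3] → sum 33
[11, 12, 3, 12] → sum 38
[12, 3, 12, 17] → sum 44  ≥ 39 ✓
[3, 12, 17, 17] → sum 49  ≥ 39 ✓
[12, 17, 17, 2] → sum 48  ≥ 39 ✓
[17, 17, 2, 2] → sum 38
[17, 2, 2, 17] → sum 38
[2, 2, 17, 6] → sum 27
[2, 17, 6, 12] → sum 37
[17, 6, 12, 12] → sum 47  ≥ 39 ✓
14 windows satisfy the condition.

14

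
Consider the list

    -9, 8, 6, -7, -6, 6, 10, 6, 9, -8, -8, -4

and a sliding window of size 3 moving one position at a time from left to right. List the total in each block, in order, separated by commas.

-9 8 6 → sum 5
8 6 -7 → sum 7
6 -7 -6 → sum -7
-7 -6 6 → sum -7
-6 6 10 → sum 10
6 10 6 → sum 22
10 6 9 → sum 25
6 9 -8 → sum 7
9 -8 -8 → sum -7
-8 -8 -4 → sum -20

5, 7, -7, -7, 10, 22, 25, 7, -7, -20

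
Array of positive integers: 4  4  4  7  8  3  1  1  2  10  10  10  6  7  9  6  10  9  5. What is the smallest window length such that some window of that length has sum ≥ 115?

add 4: running sum 4 < 115
add 4: running sum 8 < 115
add 4: running sum 12 < 115
add 7: running sum 19 < 115
add 8: running sum 27 < 115
add 3: running sum 30 < 115
add 1: running sum 31 < 115
add 1: running sum 32 < 115
add 2: running sum 34 < 115
add 10: running sum 44 < 115
add 10: running sum 54 < 115
add 10: running sum 64 < 115
add 6: running sum 70 < 115
add 7: running sum 77 < 115
add 9: running sum 86 < 115
add 6: running sum 92 < 115
add 10: running sum 102 < 115
add 9: running sum 111 < 115
end 18: [4, 4, 4, 7, 8, 3, 1, 1, 2, 10, 10, 10, 6, 7, 9, 6, 10, 9, 5] sum 116, len 19
Shortest qualifying length: 19.

19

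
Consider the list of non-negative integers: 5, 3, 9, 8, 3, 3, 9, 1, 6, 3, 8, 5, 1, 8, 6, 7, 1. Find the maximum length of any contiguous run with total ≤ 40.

add 5: [5] sum 5, len 1
add 3: [5, 3] sum 8, len 2
add 9: [5, 3, 9] sum 17, len 3
add 8: [5, 3, 9, 8] sum 25, len 4
add 3: [5, 3, 9, 8, 3] sum 28, len 5
add 3: [5, 3, 9, 8, 3, 3] sum 31, len 6
add 9: [5, 3, 9, 8, 3, 3, 9] sum 40, len 7
add 1: [3, 9, 8, 3, 3, 9, 1] sum 36, len 7
add 6: [9, 8, 3, 3, 9, 1, 6] sum 39, len 7
add 3: [8, 3, 3, 9, 1, 6, 3] sum 33, len 7
add 8: [3, 3, 9, 1, 6, 3, 8] sum 33, len 7
add 5: [3, 3, 9, 1, 6, 3, 8, 5] sum 38, len 8
add 1: [3, 3, 9, 1, 6, 3, 8, 5, 1] sum 39, len 9
add 8: [1, 6, 3, 8, 5, 1, 8] sum 32, len 7
add 6: [1, 6, 3, 8, 5, 1, 8, 6] sum 38, len 8
add 7: [3, 8, 5, 1, 8, 6, 7] sum 38, len 7
add 1: [3, 8, 5, 1, 8, 6, 7, 1] sum 39, len 8
Longest length seen: 9.

9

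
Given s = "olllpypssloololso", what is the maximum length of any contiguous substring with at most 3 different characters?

[o] 1 distinct, len 1
[o, l] 2 distinct, len 2
[o, l, l] 2 distinct, len 3
[o, l, l, l] 2 distinct, len 4
[o, l, l, l, p] 3 distinct, len 5
[l, l, l, p, y] 3 distinct, len 5
[l, l, l, p, y, p] 3 distinct, len 6
[p, y, p, s] 3 distinct, len 4
[p, y, p, s, s] 3 distinct, len 5
[p, s, s, l] 3 distinct, len 4
[s, s, l, o] 3 distinct, len 4
[s, s, l, o, o] 3 distinct, len 5
[s, s, l, o, o, l] 3 distinct, len 6
[s, s, l, o, o, l, o] 3 distinct, len 7
[s, s, l, o, o, l, o, l] 3 distinct, len 8
[s, s, l, o, o, l, o, l, s] 3 distinct, len 9
[s, s, l, o, o, l, o, l, s, o] 3 distinct, len 10
Longest length with ≤3 distinct: 10.

10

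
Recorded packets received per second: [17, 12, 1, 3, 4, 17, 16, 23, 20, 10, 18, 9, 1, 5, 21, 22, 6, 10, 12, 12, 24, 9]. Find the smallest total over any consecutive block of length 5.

17 12 1 3 4 → sum 37
12 1 3 4 17 → sum 37
1 3 4 17 16 → sum 41
3 4 17 16 23 → sum 63
4 17 16 23 20 → sum 80
17 16 23 20 10 → sum 86
16 23 20 10 18 → sum 87
23 20 10 18 9 → sum 80
20 10 18 9 1 → sum 58
10 18 9 1 5 → sum 43
18 9 1 5 21 → sum 54
9 1 5 21 22 → sum 58
1 5 21 22 6 → sum 55
5 21 22 6 10 → sum 64
21 22 6 10 12 → sum 71
22 6 10 12 12 → sum 62
6 10 12 12 24 → sum 64
10 12 12 24 9 → sum 67
Smallest of these is 37.

37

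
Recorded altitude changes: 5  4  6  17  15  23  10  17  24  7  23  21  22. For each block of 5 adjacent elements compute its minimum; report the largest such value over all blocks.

[5, 4, 6, 17, 15] → min 4
[4, 6, 17, 15, 23] → min 4
[6, 17, 15, 23, 10] → min 6
[17, 15, 23, 10, 17] → min 10
[15, 23, 10, 17, 24] → min 10
[23, 10, 17, 24, 7] → min 7
[10, 17, 24, 7, 23] → min 7
[17, 24, 7, 23, 21] → min 7
[24, 7, 23, 21, 22] → min 7
Largest of these is 10.

10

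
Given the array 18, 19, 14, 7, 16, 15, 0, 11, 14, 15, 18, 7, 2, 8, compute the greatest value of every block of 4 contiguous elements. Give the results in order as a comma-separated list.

19, 19, 16, 16, 16, 15, 15, 18, 18, 18, 18

18 19 14 7 → max 19
19 14 7 16 → max 19
14 7 16 15 → max 16
7 16 15 0 → max 16
16 15 0 11 → max 16
15 0 11 14 → max 15
0 11 14 15 → max 15
11 14 15 18 → max 18
14 15 18 7 → max 18
15 18 7 2 → max 18
18 7 2 8 → max 18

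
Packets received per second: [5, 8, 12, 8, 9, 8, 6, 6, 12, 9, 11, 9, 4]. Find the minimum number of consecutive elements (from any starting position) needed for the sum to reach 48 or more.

6

Extend right; whenever the sum reaches 48, record the length and shrink from the left:
add 5: running sum 5 < 48
add 8: running sum 13 < 48
add 12: running sum 25 < 48
add 8: running sum 33 < 48
add 9: running sum 42 < 48
end 5: [5, 8, 12, 8, 9, 8] sum 50, len 6
end 6: [8, 12, 8, 9, 8, 6] sum 51, len 6
end 7: [12, 8, 9, 8, 6, 6] sum 49, len 6
end 8: [8, 9, 8, 6, 6, 12] sum 49, len 6
end 9: [9, 8, 6, 6, 12, 9] sum 50, len 6
end 10: [8, 6, 6, 12, 9, 11] sum 52, len 6
end 11: [6, 6, 12, 9, 11, 9] sum 53, len 6
end 12: [6, 12, 9, 11, 9, 4] sum 51, len 6
Shortest qualifying length: 6.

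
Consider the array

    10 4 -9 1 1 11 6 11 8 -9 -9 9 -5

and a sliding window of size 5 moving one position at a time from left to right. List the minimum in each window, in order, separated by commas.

Sliding a size-5 window across the 13 values:
(10, 4, -9, 1, 1) → min -9
(4, -9, 1, 1, 11) → min -9
(-9, 1, 1, 11, 6) → min -9
(1, 1, 11, 6, 11) → min 1
(1, 11, 6, 11, 8) → min 1
(11, 6, 11, 8, -9) → min -9
(6, 11, 8, -9, -9) → min -9
(11, 8, -9, -9, 9) → min -9
(8, -9, -9, 9, -5) → min -9

-9, -9, -9, 1, 1, -9, -9, -9, -9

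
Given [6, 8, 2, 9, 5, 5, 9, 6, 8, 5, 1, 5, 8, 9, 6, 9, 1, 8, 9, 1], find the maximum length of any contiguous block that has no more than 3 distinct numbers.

5

[6] 1 distinct, len 1
[6, 8] 2 distinct, len 2
[6, 8, 2] 3 distinct, len 3
[8, 2, 9] 3 distinct, len 3
[2, 9, 5] 3 distinct, len 3
[2, 9, 5, 5] 3 distinct, len 4
[2, 9, 5, 5, 9] 3 distinct, len 5
[9, 5, 5, 9, 6] 3 distinct, len 5
[9, 6, 8] 3 distinct, len 3
[6, 8, 5] 3 distinct, len 3
[8, 5, 1] 3 distinct, len 3
[8, 5, 1, 5] 3 distinct, len 4
[8, 5, 1, 5, 8] 3 distinct, len 5
[5, 8, 9] 3 distinct, len 3
[8, 9, 6] 3 distinct, len 3
[8, 9, 6, 9] 3 distinct, len 4
[9, 6, 9, 1] 3 distinct, len 4
[9, 1, 8] 3 distinct, len 3
[9, 1, 8, 9] 3 distinct, len 4
[9, 1, 8, 9, 1] 3 distinct, len 5
Longest length with ≤3 distinct: 5.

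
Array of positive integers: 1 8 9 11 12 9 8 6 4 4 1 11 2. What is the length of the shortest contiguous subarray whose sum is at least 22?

add 1: running sum 1 < 22
add 8: running sum 9 < 22
add 9: running sum 18 < 22
add 11: shortest ending here [8, 9, 11] sum 28, len 3
add 12: shortest ending here [11, 12] sum 23, len 2
add 9: shortest ending here [11, 12, 9] sum 32, len 3
add 8: shortest ending here [12, 9, 8] sum 29, len 3
add 6: shortest ending here [9, 8, 6] sum 23, len 3
add 4: shortest ending here [9, 8, 6, 4] sum 27, len 4
add 4: shortest ending here [8, 6, 4, 4] sum 22, len 4
add 1: shortest ending here [8, 6, 4, 4, 1] sum 23, len 5
add 11: shortest ending here [6, 4, 4, 1, 11] sum 26, len 5
add 2: shortest ending here [4, 4, 1, 11, 2] sum 22, len 5
Shortest qualifying length: 2.

2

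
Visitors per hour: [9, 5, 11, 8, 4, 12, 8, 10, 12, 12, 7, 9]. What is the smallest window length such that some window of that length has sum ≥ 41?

4

Extend right; whenever the sum reaches 41, record the length and shrink from the left:
add 9: running sum 9 < 41
add 5: running sum 14 < 41
add 11: running sum 25 < 41
add 8: running sum 33 < 41
add 4: running sum 37 < 41
end 5: [9, 5, 11, 8, 4, 12] sum 49, len 6
end 6: [11, 8, 4, 12, 8] sum 43, len 5
end 7: [8, 4, 12, 8, 10] sum 42, len 5
end 8: [12, 8, 10, 12] sum 42, len 4
end 9: [8, 10, 12, 12] sum 42, len 4
end 10: [10, 12, 12, 7] sum 41, len 4
end 11: [10, 12, 12, 7, 9] sum 50, len 5
Shortest qualifying length: 4.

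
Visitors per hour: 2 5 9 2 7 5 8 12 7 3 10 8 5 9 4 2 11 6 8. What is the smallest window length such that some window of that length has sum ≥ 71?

add 2: running sum 2 < 71
add 5: running sum 7 < 71
add 9: running sum 16 < 71
add 2: running sum 18 < 71
add 7: running sum 25 < 71
add 5: running sum 30 < 71
add 8: running sum 38 < 71
add 12: running sum 50 < 71
add 7: running sum 57 < 71
add 3: running sum 60 < 71
add 10: running sum 70 < 71
add 8: shortest ending here [9, 2, 7, 5, 8, 12, 7, 3, 10, 8] sum 71, len 10
add 5: shortest ending here [9, 2, 7, 5, 8, 12, 7, 3, 10, 8, 5] sum 76, len 11
add 9: shortest ending here [7, 5, 8, 12, 7, 3, 10, 8, 5, 9] sum 74, len 10
add 4: shortest ending here [5, 8, 12, 7, 3, 10, 8, 5, 9, 4] sum 71, len 10
add 2: shortest ending here [5, 8, 12, 7, 3, 10, 8, 5, 9, 4, 2] sum 73, len 11
add 11: shortest ending here [12, 7, 3, 10, 8, 5, 9, 4, 2, 11] sum 71, len 10
add 6: shortest ending here [12, 7, 3, 10, 8, 5, 9, 4, 2, 11, 6] sum 77, len 11
add 8: shortest ending here [7, 3, 10, 8, 5, 9, 4, 2, 11, 6, 8] sum 73, len 11
Shortest qualifying length: 10.

10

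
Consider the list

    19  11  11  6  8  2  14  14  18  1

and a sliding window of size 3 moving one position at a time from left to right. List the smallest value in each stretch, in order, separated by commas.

11, 6, 6, 2, 2, 2, 14, 1

[19, 11, 11] → min 11
[11, 11, 6] → min 6
[11, 6, 8] → min 6
[6, 8, 2] → min 2
[8, 2, 14] → min 2
[2, 14, 14] → min 2
[14, 14, 18] → min 14
[14, 18, 1] → min 1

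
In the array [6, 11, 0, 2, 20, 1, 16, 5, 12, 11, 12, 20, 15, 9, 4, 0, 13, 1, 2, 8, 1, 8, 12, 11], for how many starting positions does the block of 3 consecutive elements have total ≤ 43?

20

[6, 11, 0] → sum 17  ≤ 43 ✓
[11, 0, 2] → sum 13  ≤ 43 ✓
[0, 2, 20] → sum 22  ≤ 43 ✓
[2, 20, 1] → sum 23  ≤ 43 ✓
[20, 1, 16] → sum 37  ≤ 43 ✓
[1, 16, 5] → sum 22  ≤ 43 ✓
[16, 5, 12] → sum 33  ≤ 43 ✓
[5, 12, 11] → sum 28  ≤ 43 ✓
[12, 11, 12] → sum 35  ≤ 43 ✓
[11, 12, 20] → sum 43  ≤ 43 ✓
[12, 20, 15] → sum 47
[20, 15, 9] → sum 44
[15, 9, 4] → sum 28  ≤ 43 ✓
[9, 4, 0] → sum 13  ≤ 43 ✓
[4, 0, 13] → sum 17  ≤ 43 ✓
[0, 13, 1] → sum 14  ≤ 43 ✓
[13, 1, 2] → sum 16  ≤ 43 ✓
[1, 2, 8] → sum 11  ≤ 43 ✓
[2, 8, 1] → sum 11  ≤ 43 ✓
[8, 1, 8] → sum 17  ≤ 43 ✓
[1, 8, 12] → sum 21  ≤ 43 ✓
[8, 12, 11] → sum 31  ≤ 43 ✓
20 windows satisfy the condition.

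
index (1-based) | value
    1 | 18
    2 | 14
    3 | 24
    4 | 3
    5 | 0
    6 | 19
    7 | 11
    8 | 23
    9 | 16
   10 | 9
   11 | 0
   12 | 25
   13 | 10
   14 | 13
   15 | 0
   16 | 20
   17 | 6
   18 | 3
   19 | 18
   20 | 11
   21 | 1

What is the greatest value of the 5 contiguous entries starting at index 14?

20

Elements at indices 14..18: 13, 0, 20, 6, 3
max(13, 0, 20, 6, 3) = 20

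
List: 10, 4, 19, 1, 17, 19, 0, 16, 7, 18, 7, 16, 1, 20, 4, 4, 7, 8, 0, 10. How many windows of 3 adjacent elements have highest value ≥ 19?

9

[10, 4, 19] → max 19  ≥ 19 ✓
[4, 19, 1] → max 19  ≥ 19 ✓
[19, 1, 17] → max 19  ≥ 19 ✓
[1, 17, 19] → max 19  ≥ 19 ✓
[17, 19, 0] → max 19  ≥ 19 ✓
[19, 0, 16] → max 19  ≥ 19 ✓
[0, 16, 7] → max 16
[16, 7, 18] → max 18
[7, 18, 7] → max 18
[18, 7, 16] → max 18
[7, 16, 1] → max 16
[16, 1, 20] → max 20  ≥ 19 ✓
[1, 20, 4] → max 20  ≥ 19 ✓
[20, 4, 4] → max 20  ≥ 19 ✓
[4, 4, 7] → max 7
[4, 7, 8] → max 8
[7, 8, 0] → max 8
[8, 0, 10] → max 10
9 windows satisfy the condition.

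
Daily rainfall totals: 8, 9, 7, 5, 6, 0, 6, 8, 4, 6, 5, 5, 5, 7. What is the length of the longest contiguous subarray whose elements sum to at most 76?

→ 8: sum 8, len 1
→ 9: sum 17, len 2
→ 7: sum 24, len 3
→ 5: sum 29, len 4
→ 6: sum 35, len 5
→ 0: sum 35, len 6
→ 6: sum 41, len 7
→ 8: sum 49, len 8
→ 4: sum 53, len 9
→ 6: sum 59, len 10
→ 5: sum 64, len 11
→ 5: sum 69, len 12
→ 5: sum 74, len 13
→ 7 (dropped 8): sum 73, len 13
Longest length seen: 13.

13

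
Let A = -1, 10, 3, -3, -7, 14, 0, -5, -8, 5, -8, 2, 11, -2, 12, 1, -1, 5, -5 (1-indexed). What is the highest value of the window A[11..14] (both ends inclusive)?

Elements at indices 11..14: -8, 2, 11, -2
max(-8, 2, 11, -2) = 11

11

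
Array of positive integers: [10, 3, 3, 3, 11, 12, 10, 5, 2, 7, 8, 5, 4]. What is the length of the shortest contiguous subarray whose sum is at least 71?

11

add 10: running sum 10 < 71
add 3: running sum 13 < 71
add 3: running sum 16 < 71
add 3: running sum 19 < 71
add 11: running sum 30 < 71
add 12: running sum 42 < 71
add 10: running sum 52 < 71
add 5: running sum 57 < 71
add 2: running sum 59 < 71
add 7: running sum 66 < 71
end 10: [10, 3, 3, 3, 11, 12, 10, 5, 2, 7, 8] sum 74, len 11
end 11: [10, 3, 3, 3, 11, 12, 10, 5, 2, 7, 8, 5] sum 79, len 12
end 12: [3, 3, 3, 11, 12, 10, 5, 2, 7, 8, 5, 4] sum 73, len 12
Shortest qualifying length: 11.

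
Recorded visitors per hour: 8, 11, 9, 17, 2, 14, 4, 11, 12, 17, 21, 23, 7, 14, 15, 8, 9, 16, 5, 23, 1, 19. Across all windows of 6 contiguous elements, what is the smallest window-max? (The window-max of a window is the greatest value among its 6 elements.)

16

[8, 11, 9, 17, 2, 14] → max 17
[11, 9, 17, 2, 14, 4] → max 17
[9, 17, 2, 14, 4, 11] → max 17
[17, 2, 14, 4, 11, 12] → max 17
[2, 14, 4, 11, 12, 17] → max 17
[14, 4, 11, 12, 17, 21] → max 21
[4, 11, 12, 17, 21, 23] → max 23
[11, 12, 17, 21, 23, 7] → max 23
[12, 17, 21, 23, 7, 14] → max 23
[17, 21, 23, 7, 14, 15] → max 23
[21, 23, 7, 14, 15, 8] → max 23
[23, 7, 14, 15, 8, 9] → max 23
[7, 14, 15, 8, 9, 16] → max 16
[14, 15, 8, 9, 16, 5] → max 16
[15, 8, 9, 16, 5, 23] → max 23
[8, 9, 16, 5, 23, 1] → max 23
[9, 16, 5, 23, 1, 19] → max 23
Smallest of these is 16.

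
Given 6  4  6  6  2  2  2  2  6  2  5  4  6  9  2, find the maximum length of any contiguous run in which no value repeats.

[6] len 1
[6, 4] len 2
[4, 6] len 2
[6] len 1
[6, 2] len 2
[2] len 1
[2] len 1
[2] len 1
[2, 6] len 2
[6, 2] len 2
[6, 2, 5] len 3
[6, 2, 5, 4] len 4
[2, 5, 4, 6] len 4
[2, 5, 4, 6, 9] len 5
[5, 4, 6, 9, 2] len 5
Longest all-distinct length: 5.

5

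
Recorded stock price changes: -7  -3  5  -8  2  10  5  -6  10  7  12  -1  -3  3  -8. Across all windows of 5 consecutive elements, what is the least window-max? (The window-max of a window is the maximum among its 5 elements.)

5

(-7, -3, 5, -8, 2) → max 5
(-3, 5, -8, 2, 10) → max 10
(5, -8, 2, 10, 5) → max 10
(-8, 2, 10, 5, -6) → max 10
(2, 10, 5, -6, 10) → max 10
(10, 5, -6, 10, 7) → max 10
(5, -6, 10, 7, 12) → max 12
(-6, 10, 7, 12, -1) → max 12
(10, 7, 12, -1, -3) → max 12
(7, 12, -1, -3, 3) → max 12
(12, -1, -3, 3, -8) → max 12
Least of these is 5.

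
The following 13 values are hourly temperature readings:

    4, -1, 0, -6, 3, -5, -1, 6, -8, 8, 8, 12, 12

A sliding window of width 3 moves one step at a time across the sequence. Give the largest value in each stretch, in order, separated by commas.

[4, -1, 0] → max 4
[-1, 0, -6] → max 0
[0, -6, 3] → max 3
[-6, 3, -5] → max 3
[3, -5, -1] → max 3
[-5, -1, 6] → max 6
[-1, 6, -8] → max 6
[6, -8, 8] → max 8
[-8, 8, 8] → max 8
[8, 8, 12] → max 12
[8, 12, 12] → max 12

4, 0, 3, 3, 3, 6, 6, 8, 8, 12, 12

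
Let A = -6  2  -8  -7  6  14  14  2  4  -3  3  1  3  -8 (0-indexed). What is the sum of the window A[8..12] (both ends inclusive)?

8

Elements at indices 8..12: 4, -3, 3, 1, 3
sum(4, -3, 3, 1, 3) = 8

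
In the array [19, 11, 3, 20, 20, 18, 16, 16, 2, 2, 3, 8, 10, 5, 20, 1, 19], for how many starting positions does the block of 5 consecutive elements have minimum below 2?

[19, 11, 3, 20, 20] → min 3
[11, 3, 20, 20, 18] → min 3
[3, 20, 20, 18, 16] → min 3
[20, 20, 18, 16, 16] → min 16
[20, 18, 16, 16, 2] → min 2
[18, 16, 16, 2, 2] → min 2
[16, 16, 2, 2, 3] → min 2
[16, 2, 2, 3, 8] → min 2
[2, 2, 3, 8, 10] → min 2
[2, 3, 8, 10, 5] → min 2
[3, 8, 10, 5, 20] → min 3
[8, 10, 5, 20, 1] → min 1  < 2 ✓
[10, 5, 20, 1, 19] → min 1  < 2 ✓
2 windows satisfy the condition.

2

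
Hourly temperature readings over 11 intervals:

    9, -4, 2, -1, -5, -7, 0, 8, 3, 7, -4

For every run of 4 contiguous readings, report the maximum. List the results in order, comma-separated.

Sliding a size-4 window across the 11 values:
9 -4 2 -1 → max 9
-4 2 -1 -5 → max 2
2 -1 -5 -7 → max 2
-1 -5 -7 0 → max 0
-5 -7 0 8 → max 8
-7 0 8 3 → max 8
0 8 3 7 → max 8
8 3 7 -4 → max 8

9, 2, 2, 0, 8, 8, 8, 8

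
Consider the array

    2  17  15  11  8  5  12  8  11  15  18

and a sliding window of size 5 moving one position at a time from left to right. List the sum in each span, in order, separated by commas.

(2, 17, 15, 11, 8) → sum 53
(17, 15, 11, 8, 5) → sum 56
(15, 11, 8, 5, 12) → sum 51
(11, 8, 5, 12, 8) → sum 44
(8, 5, 12, 8, 11) → sum 44
(5, 12, 8, 11, 15) → sum 51
(12, 8, 11, 15, 18) → sum 64

53, 56, 51, 44, 44, 51, 64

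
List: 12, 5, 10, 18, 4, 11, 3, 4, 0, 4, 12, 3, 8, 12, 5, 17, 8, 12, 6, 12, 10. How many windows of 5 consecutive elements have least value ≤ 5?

(12, 5, 10, 18, 4) → min 4  ≤ 5 ✓
(5, 10, 18, 4, 11) → min 4  ≤ 5 ✓
(10, 18, 4, 11, 3) → min 3  ≤ 5 ✓
(18, 4, 11, 3, 4) → min 3  ≤ 5 ✓
(4, 11, 3, 4, 0) → min 0  ≤ 5 ✓
(11, 3, 4, 0, 4) → min 0  ≤ 5 ✓
(3, 4, 0, 4, 12) → min 0  ≤ 5 ✓
(4, 0, 4, 12, 3) → min 0  ≤ 5 ✓
(0, 4, 12, 3, 8) → min 0  ≤ 5 ✓
(4, 12, 3, 8, 12) → min 3  ≤ 5 ✓
(12, 3, 8, 12, 5) → min 3  ≤ 5 ✓
(3, 8, 12, 5, 17) → min 3  ≤ 5 ✓
(8, 12, 5, 17, 8) → min 5  ≤ 5 ✓
(12, 5, 17, 8, 12) → min 5  ≤ 5 ✓
(5, 17, 8, 12, 6) → min 5  ≤ 5 ✓
(17, 8, 12, 6, 12) → min 6
(8, 12, 6, 12, 10) → min 6
15 windows satisfy the condition.

15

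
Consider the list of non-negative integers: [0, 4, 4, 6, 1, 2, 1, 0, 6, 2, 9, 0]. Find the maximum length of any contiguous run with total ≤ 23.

8

Extend to the right; shrink from the left whenever the sum exceeds 23:
→ 0: sum 0, len 1
→ 4: sum 4, len 2
→ 4: sum 8, len 3
→ 6: sum 14, len 4
→ 1: sum 15, len 5
→ 2: sum 17, len 6
→ 1: sum 18, len 7
→ 0: sum 18, len 8
→ 6 (dropped 0, 4): sum 20, len 7
→ 2: sum 22, len 8
→ 9 (dropped 4, 6): sum 21, len 7
→ 0: sum 21, len 8
Longest length seen: 8.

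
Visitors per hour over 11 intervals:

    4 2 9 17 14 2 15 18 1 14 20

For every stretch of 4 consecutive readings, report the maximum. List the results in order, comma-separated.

(4, 2, 9, 17) → max 17
(2, 9, 17, 14) → max 17
(9, 17, 14, 2) → max 17
(17, 14, 2, 15) → max 17
(14, 2, 15, 18) → max 18
(2, 15, 18, 1) → max 18
(15, 18, 1, 14) → max 18
(18, 1, 14, 20) → max 20

17, 17, 17, 17, 18, 18, 18, 20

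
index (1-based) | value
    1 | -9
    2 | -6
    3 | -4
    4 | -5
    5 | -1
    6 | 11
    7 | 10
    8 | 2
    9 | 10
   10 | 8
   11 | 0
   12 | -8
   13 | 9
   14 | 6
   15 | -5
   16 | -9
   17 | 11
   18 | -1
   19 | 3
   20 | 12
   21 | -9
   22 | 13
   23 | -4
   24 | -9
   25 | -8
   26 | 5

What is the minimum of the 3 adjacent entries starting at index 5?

Elements at indices 5..7: -1, 11, 10
min(-1, 11, 10) = -1

-1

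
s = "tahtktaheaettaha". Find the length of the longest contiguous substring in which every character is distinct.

[t] len 1
[t, a] len 2
[t, a, h] len 3
[a, h, t] len 3
[a, h, t, k] len 4
[k, t] len 2
[k, t, a] len 3
[k, t, a, h] len 4
[k, t, a, h, e] len 5
[h, e, a] len 3
[a, e] len 2
[a, e, t] len 3
[t] len 1
[t, a] len 2
[t, a, h] len 3
[h, a] len 2
Longest all-distinct length: 5.

5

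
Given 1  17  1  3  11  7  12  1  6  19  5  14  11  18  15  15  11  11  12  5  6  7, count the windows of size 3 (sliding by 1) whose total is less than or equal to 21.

7

1 17 1 → sum 19  ≤ 21 ✓
17 1 3 → sum 21  ≤ 21 ✓
1 3 11 → sum 15  ≤ 21 ✓
3 11 7 → sum 21  ≤ 21 ✓
11 7 12 → sum 30
7 12 1 → sum 20  ≤ 21 ✓
12 1 6 → sum 19  ≤ 21 ✓
1 6 19 → sum 26
6 19 5 → sum 30
19 5 14 → sum 38
5 14 11 → sum 30
14 11 18 → sum 43
11 18 15 → sum 44
18 15 15 → sum 48
15 15 11 → sum 41
15 11 11 → sum 37
11 11 12 → sum 34
11 12 5 → sum 28
12 5 6 → sum 23
5 6 7 → sum 18  ≤ 21 ✓
7 windows satisfy the condition.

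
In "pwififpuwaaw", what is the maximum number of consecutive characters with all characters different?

add p: [p] len 1
add w: [p, w] len 2
add i: [p, w, i] len 3
add f: [p, w, i, f] len 4
add i (repeat i, move left end past it): [f, i] len 2
add f (repeat f, move left end past it): [i, f] len 2
add p: [i, f, p] len 3
add u: [i, f, p, u] len 4
add w: [i, f, p, u, w] len 5
add a: [i, f, p, u, w, a] len 6
add a (repeat a, move left end past it): [a] len 1
add w: [a, w] len 2
Longest all-distinct length: 6.

6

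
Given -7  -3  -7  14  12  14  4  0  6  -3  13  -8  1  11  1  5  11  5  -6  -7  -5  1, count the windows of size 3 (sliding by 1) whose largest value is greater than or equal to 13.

[-7, -3, -7] → max -3
[-3, -7, 14] → max 14  ≥ 13 ✓
[-7, 14, 12] → max 14  ≥ 13 ✓
[14, 12, 14] → max 14  ≥ 13 ✓
[12, 14, 4] → max 14  ≥ 13 ✓
[14, 4, 0] → max 14  ≥ 13 ✓
[4, 0, 6] → max 6
[0, 6, -3] → max 6
[6, -3, 13] → max 13  ≥ 13 ✓
[-3, 13, -8] → max 13  ≥ 13 ✓
[13, -8, 1] → max 13  ≥ 13 ✓
[-8, 1, 11] → max 11
[1, 11, 1] → max 11
[11, 1, 5] → max 11
[1, 5, 11] → max 11
[5, 11, 5] → max 11
[11, 5, -6] → max 11
[5, -6, -7] → max 5
[-6, -7, -5] → max -5
[-7, -5, 1] → max 1
8 windows satisfy the condition.

8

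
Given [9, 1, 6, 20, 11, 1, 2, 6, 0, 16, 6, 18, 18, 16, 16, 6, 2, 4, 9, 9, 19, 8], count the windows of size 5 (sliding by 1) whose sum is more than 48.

(9, 1, 6, 20, 11) → sum 47
(1, 6, 20, 11, 1) → sum 39
(6, 20, 11, 1, 2) → sum 40
(20, 11, 1, 2, 6) → sum 40
(11, 1, 2, 6, 0) → sum 20
(1, 2, 6, 0, 16) → sum 25
(2, 6, 0, 16, 6) → sum 30
(6, 0, 16, 6, 18) → sum 46
(0, 16, 6, 18, 18) → sum 58  > 48 ✓
(16, 6, 18, 18, 16) → sum 74  > 48 ✓
(6, 18, 18, 16, 16) → sum 74  > 48 ✓
(18, 18, 16, 16, 6) → sum 74  > 48 ✓
(18, 16, 16, 6, 2) → sum 58  > 48 ✓
(16, 16, 6, 2, 4) → sum 44
(16, 6, 2, 4, 9) → sum 37
(6, 2, 4, 9, 9) → sum 30
(2, 4, 9, 9, 19) → sum 43
(4, 9, 9, 19, 8) → sum 49  > 48 ✓
6 windows satisfy the condition.

6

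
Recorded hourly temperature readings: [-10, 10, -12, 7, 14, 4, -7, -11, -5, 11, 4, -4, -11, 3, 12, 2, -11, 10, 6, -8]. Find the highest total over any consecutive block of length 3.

25

[-10, 10, -12] → sum -12
[10, -12, 7] → sum 5
[-12, 7, 14] → sum 9
[7, 14, 4] → sum 25
[14, 4, -7] → sum 11
[4, -7, -11] → sum -14
[-7, -11, -5] → sum -23
[-11, -5, 11] → sum -5
[-5, 11, 4] → sum 10
[11, 4, -4] → sum 11
[4, -4, -11] → sum -11
[-4, -11, 3] → sum -12
[-11, 3, 12] → sum 4
[3, 12, 2] → sum 17
[12, 2, -11] → sum 3
[2, -11, 10] → sum 1
[-11, 10, 6] → sum 5
[10, 6, -8] → sum 8
Highest of these is 25.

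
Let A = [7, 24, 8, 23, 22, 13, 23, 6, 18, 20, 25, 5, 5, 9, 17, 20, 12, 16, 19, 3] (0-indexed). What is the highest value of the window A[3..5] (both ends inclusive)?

23

Elements at indices 3..5: 23, 22, 13
max(23, 22, 13) = 23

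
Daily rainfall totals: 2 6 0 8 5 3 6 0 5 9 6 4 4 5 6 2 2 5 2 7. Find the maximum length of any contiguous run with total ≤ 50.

12

→ 2: sum 2, len 1
→ 6: sum 8, len 2
→ 0: sum 8, len 3
→ 8: sum 16, len 4
→ 5: sum 21, len 5
→ 3: sum 24, len 6
→ 6: sum 30, len 7
→ 0: sum 30, len 8
→ 5: sum 35, len 9
→ 9: sum 44, len 10
→ 6: sum 50, len 11
→ 4 (dropped 2, 6): sum 46, len 10
→ 4: sum 50, len 11
→ 5 (dropped 0, 8): sum 47, len 10
→ 6 (dropped 5): sum 48, len 10
→ 2: sum 50, len 11
→ 2 (dropped 3): sum 49, len 11
→ 5 (dropped 6): sum 48, len 11
→ 2: sum 50, len 12
→ 7 (dropped 0, 5, 9): sum 43, len 10
Longest length seen: 12.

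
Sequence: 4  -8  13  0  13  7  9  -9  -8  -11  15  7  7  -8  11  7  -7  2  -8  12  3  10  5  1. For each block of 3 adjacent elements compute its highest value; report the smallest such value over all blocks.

-8

(4, -8, 13) → max 13
(-8, 13, 0) → max 13
(13, 0, 13) → max 13
(0, 13, 7) → max 13
(13, 7, 9) → max 13
(7, 9, -9) → max 9
(9, -9, -8) → max 9
(-9, -8, -11) → max -8
(-8, -11, 15) → max 15
(-11, 15, 7) → max 15
(15, 7, 7) → max 15
(7, 7, -8) → max 7
(7, -8, 11) → max 11
(-8, 11, 7) → max 11
(11, 7, -7) → max 11
(7, -7, 2) → max 7
(-7, 2, -8) → max 2
(2, -8, 12) → max 12
(-8, 12, 3) → max 12
(12, 3, 10) → max 12
(3, 10, 5) → max 10
(10, 5, 1) → max 10
Smallest of these is -8.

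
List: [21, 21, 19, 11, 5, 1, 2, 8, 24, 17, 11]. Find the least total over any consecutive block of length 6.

46

Each size-6 window and its sum:
[21, 21, 19, 11, 5, 1] → sum 78
[21, 19, 11, 5, 1, 2] → sum 59
[19, 11, 5, 1, 2, 8] → sum 46
[11, 5, 1, 2, 8, 24] → sum 51
[5, 1, 2, 8, 24, 17] → sum 57
[1, 2, 8, 24, 17, 11] → sum 63
Least of these is 46.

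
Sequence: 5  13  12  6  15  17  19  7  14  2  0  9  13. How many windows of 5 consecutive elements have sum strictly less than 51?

(5, 13, 12, 6, 15) → sum 51
(13, 12, 6, 15, 17) → sum 63
(12, 6, 15, 17, 19) → sum 69
(6, 15, 17, 19, 7) → sum 64
(15, 17, 19, 7, 14) → sum 72
(17, 19, 7, 14, 2) → sum 59
(19, 7, 14, 2, 0) → sum 42  < 51 ✓
(7, 14, 2, 0, 9) → sum 32  < 51 ✓
(14, 2, 0, 9, 13) → sum 38  < 51 ✓
3 windows satisfy the condition.

3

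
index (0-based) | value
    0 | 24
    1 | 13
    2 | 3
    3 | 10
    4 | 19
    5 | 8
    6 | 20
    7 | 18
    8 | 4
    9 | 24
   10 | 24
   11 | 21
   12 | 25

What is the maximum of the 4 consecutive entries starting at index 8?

Elements at indices 8..11: 4, 24, 24, 21
max(4, 24, 24, 21) = 24

24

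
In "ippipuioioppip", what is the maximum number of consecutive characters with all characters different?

4

add i: [i] len 1
add p: [i, p] len 2
add p (repeat p, move left end past it): [p] len 1
add i: [p, i] len 2
add p (repeat p, move left end past it): [i, p] len 2
add u: [i, p, u] len 3
add i (repeat i, move left end past it): [p, u, i] len 3
add o: [p, u, i, o] len 4
add i (repeat i, move left end past it): [o, i] len 2
add o (repeat o, move left end past it): [i, o] len 2
add p: [i, o, p] len 3
add p (repeat p, move left end past it): [p] len 1
add i: [p, i] len 2
add p (repeat p, move left end past it): [i, p] len 2
Longest all-distinct length: 4.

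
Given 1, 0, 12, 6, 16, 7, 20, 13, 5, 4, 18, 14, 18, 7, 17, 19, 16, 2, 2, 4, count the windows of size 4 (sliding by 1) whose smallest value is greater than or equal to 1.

[1, 0, 12, 6] → min 0
[0, 12, 6, 16] → min 0
[12, 6, 16, 7] → min 6  ≥ 1 ✓
[6, 16, 7, 20] → min 6  ≥ 1 ✓
[16, 7, 20, 13] → min 7  ≥ 1 ✓
[7, 20, 13, 5] → min 5  ≥ 1 ✓
[20, 13, 5, 4] → min 4  ≥ 1 ✓
[13, 5, 4, 18] → min 4  ≥ 1 ✓
[5, 4, 18, 14] → min 4  ≥ 1 ✓
[4, 18, 14, 18] → min 4  ≥ 1 ✓
[18, 14, 18, 7] → min 7  ≥ 1 ✓
[14, 18, 7, 17] → min 7  ≥ 1 ✓
[18, 7, 17, 19] → min 7  ≥ 1 ✓
[7, 17, 19, 16] → min 7  ≥ 1 ✓
[17, 19, 16, 2] → min 2  ≥ 1 ✓
[19, 16, 2, 2] → min 2  ≥ 1 ✓
[16, 2, 2, 4] → min 2  ≥ 1 ✓
15 windows satisfy the condition.

15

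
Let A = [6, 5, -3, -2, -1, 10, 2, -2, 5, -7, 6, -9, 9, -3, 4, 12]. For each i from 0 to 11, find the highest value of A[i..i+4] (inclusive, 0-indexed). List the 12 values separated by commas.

6, 10, 10, 10, 10, 10, 6, 6, 9, 9, 9, 12

6 5 -3 -2 -1 → max 6
5 -3 -2 -1 10 → max 10
-3 -2 -1 10 2 → max 10
-2 -1 10 2 -2 → max 10
-1 10 2 -2 5 → max 10
10 2 -2 5 -7 → max 10
2 -2 5 -7 6 → max 6
-2 5 -7 6 -9 → max 6
5 -7 6 -9 9 → max 9
-7 6 -9 9 -3 → max 9
6 -9 9 -3 4 → max 9
-9 9 -3 4 12 → max 12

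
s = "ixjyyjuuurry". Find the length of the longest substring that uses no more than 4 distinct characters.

[i] 1 distinct, len 1
[i, x] 2 distinct, len 2
[i, x, j] 3 distinct, len 3
[i, x, j, y] 4 distinct, len 4
[i, x, j, y, y] 4 distinct, len 5
[i, x, j, y, y, j] 4 distinct, len 6
[x, j, y, y, j, u] 4 distinct, len 6
[x, j, y, y, j, u, u] 4 distinct, len 7
[x, j, y, y, j, u, u, u] 4 distinct, len 8
[j, y, y, j, u, u, u, r] 4 distinct, len 8
[j, y, y, j, u, u, u, r, r] 4 distinct, len 9
[j, y, y, j, u, u, u, r, r, y] 4 distinct, len 10
Longest length with ≤4 distinct: 10.

10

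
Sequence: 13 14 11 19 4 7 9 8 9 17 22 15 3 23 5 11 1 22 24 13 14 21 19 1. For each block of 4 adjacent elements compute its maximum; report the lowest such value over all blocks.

9

Each size-4 window and its max:
(13, 14, 11, 19) → max 19
(14, 11, 19, 4) → max 19
(11, 19, 4, 7) → max 19
(19, 4, 7, 9) → max 19
(4, 7, 9, 8) → max 9
(7, 9, 8, 9) → max 9
(9, 8, 9, 17) → max 17
(8, 9, 17, 22) → max 22
(9, 17, 22, 15) → max 22
(17, 22, 15, 3) → max 22
(22, 15, 3, 23) → max 23
(15, 3, 23, 5) → max 23
(3, 23, 5, 11) → max 23
(23, 5, 11, 1) → max 23
(5, 11, 1, 22) → max 22
(11, 1, 22, 24) → max 24
(1, 22, 24, 13) → max 24
(22, 24, 13, 14) → max 24
(24, 13, 14, 21) → max 24
(13, 14, 21, 19) → max 21
(14, 21, 19, 1) → max 21
Lowest of these is 9.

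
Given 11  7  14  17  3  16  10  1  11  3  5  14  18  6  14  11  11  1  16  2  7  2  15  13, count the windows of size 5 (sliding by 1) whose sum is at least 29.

19

11 7 14 17 3 → sum 52  ≥ 29 ✓
7 14 17 3 16 → sum 57  ≥ 29 ✓
14 17 3 16 10 → sum 60  ≥ 29 ✓
17 3 16 10 1 → sum 47  ≥ 29 ✓
3 16 10 1 11 → sum 41  ≥ 29 ✓
16 10 1 11 3 → sum 41  ≥ 29 ✓
10 1 11 3 5 → sum 30  ≥ 29 ✓
1 11 3 5 14 → sum 34  ≥ 29 ✓
11 3 5 14 18 → sum 51  ≥ 29 ✓
3 5 14 18 6 → sum 46  ≥ 29 ✓
5 14 18 6 14 → sum 57  ≥ 29 ✓
14 18 6 14 11 → sum 63  ≥ 29 ✓
18 6 14 11 11 → sum 60  ≥ 29 ✓
6 14 11 11 1 → sum 43  ≥ 29 ✓
14 11 11 1 16 → sum 53  ≥ 29 ✓
11 11 1 16 2 → sum 41  ≥ 29 ✓
11 1 16 2 7 → sum 37  ≥ 29 ✓
1 16 2 7 2 → sum 28
16 2 7 2 15 → sum 42  ≥ 29 ✓
2 7 2 15 13 → sum 39  ≥ 29 ✓
19 windows satisfy the condition.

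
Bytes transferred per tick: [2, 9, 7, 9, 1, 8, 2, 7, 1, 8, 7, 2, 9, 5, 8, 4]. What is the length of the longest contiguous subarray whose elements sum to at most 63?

→ 2: sum 2, len 1
→ 9: sum 11, len 2
→ 7: sum 18, len 3
→ 9: sum 27, len 4
→ 1: sum 28, len 5
→ 8: sum 36, len 6
→ 2: sum 38, len 7
→ 7: sum 45, len 8
→ 1: sum 46, len 9
→ 8: sum 54, len 10
→ 7: sum 61, len 11
→ 2: sum 63, len 12
→ 9 (dropped 2, 9): sum 61, len 11
→ 5 (dropped 7): sum 59, len 11
→ 8 (dropped 9): sum 58, len 11
→ 4: sum 62, len 12
Longest length seen: 12.

12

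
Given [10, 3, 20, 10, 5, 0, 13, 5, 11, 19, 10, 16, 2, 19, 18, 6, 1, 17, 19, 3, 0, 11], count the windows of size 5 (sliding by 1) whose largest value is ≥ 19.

10 3 20 10 5 → max 20  ≥ 19 ✓
3 20 10 5 0 → max 20  ≥ 19 ✓
20 10 5 0 13 → max 20  ≥ 19 ✓
10 5 0 13 5 → max 13
5 0 13 5 11 → max 13
0 13 5 11 19 → max 19  ≥ 19 ✓
13 5 11 19 10 → max 19  ≥ 19 ✓
5 11 19 10 16 → max 19  ≥ 19 ✓
11 19 10 16 2 → max 19  ≥ 19 ✓
19 10 16 2 19 → max 19  ≥ 19 ✓
10 16 2 19 18 → max 19  ≥ 19 ✓
16 2 19 18 6 → max 19  ≥ 19 ✓
2 19 18 6 1 → max 19  ≥ 19 ✓
19 18 6 1 17 → max 19  ≥ 19 ✓
18 6 1 17 19 → max 19  ≥ 19 ✓
6 1 17 19 3 → max 19  ≥ 19 ✓
1 17 19 3 0 → max 19  ≥ 19 ✓
17 19 3 0 11 → max 19  ≥ 19 ✓
16 windows satisfy the condition.

16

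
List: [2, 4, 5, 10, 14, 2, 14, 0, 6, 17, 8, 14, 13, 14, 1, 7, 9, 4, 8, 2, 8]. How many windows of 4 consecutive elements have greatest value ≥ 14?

2 4 5 10 → max 10
4 5 10 14 → max 14  ≥ 14 ✓
5 10 14 2 → max 14  ≥ 14 ✓
10 14 2 14 → max 14  ≥ 14 ✓
14 2 14 0 → max 14  ≥ 14 ✓
2 14 0 6 → max 14  ≥ 14 ✓
14 0 6 17 → max 17  ≥ 14 ✓
0 6 17 8 → max 17  ≥ 14 ✓
6 17 8 14 → max 17  ≥ 14 ✓
17 8 14 13 → max 17  ≥ 14 ✓
8 14 13 14 → max 14  ≥ 14 ✓
14 13 14 1 → max 14  ≥ 14 ✓
13 14 1 7 → max 14  ≥ 14 ✓
14 1 7 9 → max 14  ≥ 14 ✓
1 7 9 4 → max 9
7 9 4 8 → max 9
9 4 8 2 → max 9
4 8 2 8 → max 8
13 windows satisfy the condition.

13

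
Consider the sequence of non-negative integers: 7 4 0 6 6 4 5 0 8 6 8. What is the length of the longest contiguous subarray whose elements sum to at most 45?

→ 7: sum 7, len 1
→ 4: sum 11, len 2
→ 0: sum 11, len 3
→ 6: sum 17, len 4
→ 6: sum 23, len 5
→ 4: sum 27, len 6
→ 5: sum 32, len 7
→ 0: sum 32, len 8
→ 8: sum 40, len 9
→ 6 (dropped 7): sum 39, len 9
→ 8 (dropped 4): sum 43, len 9
Longest length seen: 9.

9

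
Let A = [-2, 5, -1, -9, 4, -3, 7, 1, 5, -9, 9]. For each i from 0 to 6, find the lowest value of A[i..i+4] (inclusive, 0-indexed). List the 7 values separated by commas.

-9, -9, -9, -9, -3, -9, -9

Sliding a size-5 window across the 11 values:
[-2, 5, -1, -9, 4] → min -9
[5, -1, -9, 4, -3] → min -9
[-1, -9, 4, -3, 7] → min -9
[-9, 4, -3, 7, 1] → min -9
[4, -3, 7, 1, 5] → min -3
[-3, 7, 1, 5, -9] → min -9
[7, 1, 5, -9, 9] → min -9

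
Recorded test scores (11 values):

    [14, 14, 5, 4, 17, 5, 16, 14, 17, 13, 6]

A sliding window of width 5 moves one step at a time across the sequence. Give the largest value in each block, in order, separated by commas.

17, 17, 17, 17, 17, 17, 17

(14, 14, 5, 4, 17) → max 17
(14, 5, 4, 17, 5) → max 17
(5, 4, 17, 5, 16) → max 17
(4, 17, 5, 16, 14) → max 17
(17, 5, 16, 14, 17) → max 17
(5, 16, 14, 17, 13) → max 17
(16, 14, 17, 13, 6) → max 17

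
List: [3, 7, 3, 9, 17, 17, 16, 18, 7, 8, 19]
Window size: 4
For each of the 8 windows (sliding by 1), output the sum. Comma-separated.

3 7 3 9 → sum 22
7 3 9 17 → sum 36
3 9 17 17 → sum 46
9 17 17 16 → sum 59
17 17 16 18 → sum 68
17 16 18 7 → sum 58
16 18 7 8 → sum 49
18 7 8 19 → sum 52

22, 36, 46, 59, 68, 58, 49, 52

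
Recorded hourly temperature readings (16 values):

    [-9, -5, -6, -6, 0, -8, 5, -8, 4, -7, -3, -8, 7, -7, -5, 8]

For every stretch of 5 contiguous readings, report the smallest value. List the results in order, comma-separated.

-9, -8, -8, -8, -8, -8, -8, -8, -8, -8, -8, -8

-9 -5 -6 -6 0 → min -9
-5 -6 -6 0 -8 → min -8
-6 -6 0 -8 5 → min -8
-6 0 -8 5 -8 → min -8
0 -8 5 -8 4 → min -8
-8 5 -8 4 -7 → min -8
5 -8 4 -7 -3 → min -8
-8 4 -7 -3 -8 → min -8
4 -7 -3 -8 7 → min -8
-7 -3 -8 7 -7 → min -8
-3 -8 7 -7 -5 → min -8
-8 7 -7 -5 8 → min -8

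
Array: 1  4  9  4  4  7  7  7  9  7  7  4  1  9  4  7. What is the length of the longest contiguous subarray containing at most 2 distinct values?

6

add 1: window [1] (1 distinct), len 1
add 4: window [1, 4] (2 distinct), len 2
add 9: window [4, 9] (2 distinct), len 2
add 4: window [4, 9, 4] (2 distinct), len 3
add 4: window [4, 9, 4, 4] (2 distinct), len 4
add 7: window [4, 4, 7] (2 distinct), len 3
add 7: window [4, 4, 7, 7] (2 distinct), len 4
add 7: window [4, 4, 7, 7, 7] (2 distinct), len 5
add 9: window [7, 7, 7, 9] (2 distinct), len 4
add 7: window [7, 7, 7, 9, 7] (2 distinct), len 5
add 7: window [7, 7, 7, 9, 7, 7] (2 distinct), len 6
add 4: window [7, 7, 4] (2 distinct), len 3
add 1: window [4, 1] (2 distinct), len 2
add 9: window [1, 9] (2 distinct), len 2
add 4: window [9, 4] (2 distinct), len 2
add 7: window [4, 7] (2 distinct), len 2
Longest length with ≤2 distinct: 6.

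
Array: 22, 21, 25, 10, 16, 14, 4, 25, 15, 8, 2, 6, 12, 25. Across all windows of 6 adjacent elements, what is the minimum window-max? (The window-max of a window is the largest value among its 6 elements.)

25

[22, 21, 25, 10, 16, 14] → max 25
[21, 25, 10, 16, 14, 4] → max 25
[25, 10, 16, 14, 4, 25] → max 25
[10, 16, 14, 4, 25, 15] → max 25
[16, 14, 4, 25, 15, 8] → max 25
[14, 4, 25, 15, 8, 2] → max 25
[4, 25, 15, 8, 2, 6] → max 25
[25, 15, 8, 2, 6, 12] → max 25
[15, 8, 2, 6, 12, 25] → max 25
Minimum of these is 25.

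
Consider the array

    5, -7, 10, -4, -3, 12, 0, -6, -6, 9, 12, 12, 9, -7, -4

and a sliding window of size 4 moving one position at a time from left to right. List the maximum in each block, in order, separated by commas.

10, 10, 12, 12, 12, 12, 9, 12, 12, 12, 12, 12

[5, -7, 10, -4] → max 10
[-7, 10, -4, -3] → max 10
[10, -4, -3, 12] → max 12
[-4, -3, 12, 0] → max 12
[-3, 12, 0, -6] → max 12
[12, 0, -6, -6] → max 12
[0, -6, -6, 9] → max 9
[-6, -6, 9, 12] → max 12
[-6, 9, 12, 12] → max 12
[9, 12, 12, 9] → max 12
[12, 12, 9, -7] → max 12
[12, 9, -7, -4] → max 12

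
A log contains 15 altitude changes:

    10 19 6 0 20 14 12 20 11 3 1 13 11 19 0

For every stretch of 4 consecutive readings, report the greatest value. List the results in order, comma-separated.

[10, 19, 6, 0] → max 19
[19, 6, 0, 20] → max 20
[6, 0, 20, 14] → max 20
[0, 20, 14, 12] → max 20
[20, 14, 12, 20] → max 20
[14, 12, 20, 11] → max 20
[12, 20, 11, 3] → max 20
[20, 11, 3, 1] → max 20
[11, 3, 1, 13] → max 13
[3, 1, 13, 11] → max 13
[1, 13, 11, 19] → max 19
[13, 11, 19, 0] → max 19

19, 20, 20, 20, 20, 20, 20, 20, 13, 13, 19, 19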